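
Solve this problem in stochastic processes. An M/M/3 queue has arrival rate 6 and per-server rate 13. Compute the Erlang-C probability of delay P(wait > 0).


a = lambda/mu = 0.4615
rho = a/c = 0.1538
Erlang-C formula applied:
C(c,a) = 0.0122

0.0122


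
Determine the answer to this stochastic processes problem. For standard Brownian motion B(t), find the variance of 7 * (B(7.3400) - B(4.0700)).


Var(alpha*(B(t)-B(s))) = alpha^2 * (t-s)
= 7^2 * (7.3400 - 4.0700)
= 49 * 3.2700
= 160.2300

160.2300


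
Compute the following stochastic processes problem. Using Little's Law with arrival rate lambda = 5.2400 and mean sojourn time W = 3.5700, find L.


Little's Law: L = lambda * W
= 5.2400 * 3.5700
= 18.7068

18.7068


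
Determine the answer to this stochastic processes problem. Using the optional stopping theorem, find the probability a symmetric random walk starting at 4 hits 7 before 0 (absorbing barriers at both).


By optional stopping theorem: E(M at tau) = M(0) = 4
P(hit 7)*7 + P(hit 0)*0 = 4
P(hit 7) = (4 - 0)/(7 - 0) = 4/7 = 0.5714

0.5714


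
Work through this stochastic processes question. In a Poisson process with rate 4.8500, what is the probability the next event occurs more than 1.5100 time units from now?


P(X > t) = exp(-lambda * t)
= exp(-4.8500 * 1.5100)
= exp(-7.3235) = 6.5985e-04

6.5985e-04


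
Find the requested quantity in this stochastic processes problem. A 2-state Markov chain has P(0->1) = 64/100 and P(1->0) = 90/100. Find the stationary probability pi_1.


Stationary distribution: pi_0 = p10/(p01+p10), pi_1 = p01/(p01+p10)
p01 = 0.6400, p10 = 0.9000
pi_1 = 0.4156

0.4156


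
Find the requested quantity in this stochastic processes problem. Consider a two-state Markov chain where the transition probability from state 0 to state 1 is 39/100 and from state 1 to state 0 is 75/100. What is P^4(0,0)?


Computing P^4 by matrix multiplication.
P = [[0.6100, 0.3900], [0.7500, 0.2500]]
After raising P to the power 4:
P^4(0,0) = 0.6580

0.6580


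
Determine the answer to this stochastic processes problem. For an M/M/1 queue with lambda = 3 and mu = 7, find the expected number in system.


rho = 3/7 = 0.4286
L = rho/(1-rho)
= 0.4286/0.5714
= 0.7500

0.7500


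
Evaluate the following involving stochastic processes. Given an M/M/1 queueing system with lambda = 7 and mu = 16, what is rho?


rho = lambda/mu
= 7/16
= 0.4375

0.4375


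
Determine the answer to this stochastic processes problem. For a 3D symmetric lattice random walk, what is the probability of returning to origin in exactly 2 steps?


P(return in 2 steps) = P(reverse first step) = 1/(2d)
= 1/6
= 0.1667

0.1667


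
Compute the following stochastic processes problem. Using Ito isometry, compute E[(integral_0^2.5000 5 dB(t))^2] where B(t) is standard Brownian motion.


By Ito isometry: E[(int f dB)^2] = int f^2 dt
= 5^2 * 2.5000
= 25 * 2.5000 = 62.5000

62.5000


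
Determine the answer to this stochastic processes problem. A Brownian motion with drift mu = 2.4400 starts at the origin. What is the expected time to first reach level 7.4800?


Expected first passage time = a/mu
= 7.4800/2.4400
= 3.0656

3.0656


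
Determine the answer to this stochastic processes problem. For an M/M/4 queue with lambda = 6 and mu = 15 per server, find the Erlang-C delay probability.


a = lambda/mu = 0.4000
rho = a/c = 0.1000
Erlang-C formula applied:
C(c,a) = 7.9444e-04

7.9444e-04


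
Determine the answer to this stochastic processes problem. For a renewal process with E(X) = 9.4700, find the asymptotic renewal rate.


Long-run renewal rate = 1/E(X)
= 1/9.4700
= 0.1056

0.1056


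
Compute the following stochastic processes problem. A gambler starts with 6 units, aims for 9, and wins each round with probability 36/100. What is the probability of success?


Gambler's ruin formula:
r = q/p = 0.6400/0.3600 = 1.7778
P(win) = (1 - r^i)/(1 - r^N)
= (1 - 1.7778^6)/(1 - 1.7778^9)
= 0.1733

0.1733


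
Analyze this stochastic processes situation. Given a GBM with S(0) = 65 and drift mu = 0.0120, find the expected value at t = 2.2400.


E[S(t)] = S(0) * exp(mu * t)
= 65 * exp(0.0120 * 2.2400)
= 65 * 1.0272
= 66.7709

66.7709


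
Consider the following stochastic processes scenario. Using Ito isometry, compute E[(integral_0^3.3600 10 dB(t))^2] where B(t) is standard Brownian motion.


By Ito isometry: E[(int f dB)^2] = int f^2 dt
= 10^2 * 3.3600
= 100 * 3.3600 = 336.0000

336.0000


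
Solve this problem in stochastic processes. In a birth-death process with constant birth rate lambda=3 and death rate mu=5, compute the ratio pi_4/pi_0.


For birth-death process, pi_n/pi_0 = (lambda/mu)^n
= (3/5)^4
= 0.1296

0.1296


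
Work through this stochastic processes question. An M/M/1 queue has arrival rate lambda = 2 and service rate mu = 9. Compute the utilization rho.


rho = lambda/mu
= 2/9
= 0.2222

0.2222


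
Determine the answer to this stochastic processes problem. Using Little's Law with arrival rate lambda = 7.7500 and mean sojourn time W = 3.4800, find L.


Little's Law: L = lambda * W
= 7.7500 * 3.4800
= 26.9700

26.9700


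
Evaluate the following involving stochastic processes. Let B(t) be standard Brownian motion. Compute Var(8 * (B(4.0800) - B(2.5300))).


Var(alpha*(B(t)-B(s))) = alpha^2 * (t-s)
= 8^2 * (4.0800 - 2.5300)
= 64 * 1.5500
= 99.2000

99.2000


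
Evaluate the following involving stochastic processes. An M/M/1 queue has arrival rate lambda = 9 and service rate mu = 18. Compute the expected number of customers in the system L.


rho = 9/18 = 0.5000
L = rho/(1-rho)
= 0.5000/0.5000
= 1.0000

1.0000


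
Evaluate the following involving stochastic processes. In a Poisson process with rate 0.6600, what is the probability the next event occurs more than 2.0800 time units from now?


P(X > t) = exp(-lambda * t)
= exp(-0.6600 * 2.0800)
= exp(-1.3728) = 0.2534

0.2534


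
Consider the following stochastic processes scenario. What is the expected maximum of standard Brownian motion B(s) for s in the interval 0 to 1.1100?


E(max B(s)) = sqrt(2t/pi)
= sqrt(2*1.1100/pi)
= sqrt(0.7066)
= 0.8406

0.8406


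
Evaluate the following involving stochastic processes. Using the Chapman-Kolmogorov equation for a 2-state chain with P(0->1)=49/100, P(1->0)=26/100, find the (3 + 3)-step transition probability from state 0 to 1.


P^6 = P^3 * P^3
Computing via matrix multiplication of the transition matrix.
Entry (0,1) of P^6 = 0.6532

0.6532


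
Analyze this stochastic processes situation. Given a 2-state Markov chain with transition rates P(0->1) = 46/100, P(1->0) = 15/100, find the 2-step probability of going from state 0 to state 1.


Computing P^2 by matrix multiplication.
P = [[0.5400, 0.4600], [0.1500, 0.8500]]
After raising P to the power 2:
P^2(0,1) = 0.6394

0.6394


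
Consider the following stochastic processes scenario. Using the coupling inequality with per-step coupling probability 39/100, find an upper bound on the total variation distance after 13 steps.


TV distance bound <= (1-delta)^n
= (1 - 0.3900)^13
= 0.6100^13
= 0.0016

0.0016


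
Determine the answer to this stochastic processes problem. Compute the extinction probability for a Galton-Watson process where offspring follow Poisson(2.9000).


Since mu = 2.9000 > 1, extinction prob q < 1.
Solve s = exp(mu*(s-1)) iteratively.
q = 0.0668

0.0668


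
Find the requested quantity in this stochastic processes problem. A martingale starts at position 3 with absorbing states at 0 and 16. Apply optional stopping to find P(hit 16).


By optional stopping theorem: E(M at tau) = M(0) = 3
P(hit 16)*16 + P(hit 0)*0 = 3
P(hit 16) = (3 - 0)/(16 - 0) = 3/16 = 0.1875

0.1875


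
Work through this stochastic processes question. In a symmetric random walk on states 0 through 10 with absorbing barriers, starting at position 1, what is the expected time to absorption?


For symmetric RW on 0,...,N with absorbing barriers, E(i) = i*(N-i)
E(1) = 1 * 9 = 9

9


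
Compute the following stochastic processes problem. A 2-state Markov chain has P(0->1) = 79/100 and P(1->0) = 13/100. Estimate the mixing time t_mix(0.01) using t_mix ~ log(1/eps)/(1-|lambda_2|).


lambda_2 = |1 - p01 - p10| = |1 - 0.7900 - 0.1300| = 0.0800
t_mix ~ log(1/eps)/(1 - |lambda_2|)
= log(100)/(1 - 0.0800) = 4.6052/0.9200
= 5.0056

5.0056


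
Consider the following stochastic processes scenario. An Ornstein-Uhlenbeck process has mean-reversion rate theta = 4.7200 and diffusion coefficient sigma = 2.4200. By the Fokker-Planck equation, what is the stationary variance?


Stationary variance = sigma^2 / (2*theta)
= 2.4200^2 / (2*4.7200)
= 5.8564 / 9.4400
= 0.6204

0.6204


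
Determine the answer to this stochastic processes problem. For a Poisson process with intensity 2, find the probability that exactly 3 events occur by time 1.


P(N(t)=k) = (lambda*t)^k * exp(-lambda*t) / k!
lambda*t = 2
= 2^3 * exp(-2) / 3!
= 8 * 0.1353 / 6
= 0.1804

0.1804


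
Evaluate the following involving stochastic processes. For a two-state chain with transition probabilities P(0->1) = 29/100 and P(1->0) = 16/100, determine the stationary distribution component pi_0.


Stationary distribution: pi_0 = p10/(p01+p10), pi_1 = p01/(p01+p10)
p01 = 0.2900, p10 = 0.1600
pi_0 = 0.3556

0.3556


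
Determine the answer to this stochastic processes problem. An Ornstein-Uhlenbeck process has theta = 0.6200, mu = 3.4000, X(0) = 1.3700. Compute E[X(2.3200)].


E[X(t)] = mu + (X(0) - mu)*exp(-theta*t)
= 3.4000 + (1.3700 - 3.4000)*exp(-0.6200*2.3200)
= 3.4000 + -2.0300 * 0.2373
= 2.9183

2.9183


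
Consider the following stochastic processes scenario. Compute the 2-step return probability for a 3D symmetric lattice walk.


P(return in 2 steps) = P(reverse first step) = 1/(2d)
= 1/6
= 0.1667

0.1667


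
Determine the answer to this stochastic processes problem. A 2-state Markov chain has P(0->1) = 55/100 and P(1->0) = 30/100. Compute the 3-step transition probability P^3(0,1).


Computing P^3 by matrix multiplication.
P = [[0.4500, 0.5500], [0.3000, 0.7000]]
After raising P to the power 3:
P^3(0,1) = 0.6449

0.6449


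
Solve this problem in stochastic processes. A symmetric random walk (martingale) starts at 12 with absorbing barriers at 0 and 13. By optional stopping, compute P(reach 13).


By optional stopping theorem: E(M at tau) = M(0) = 12
P(hit 13)*13 + P(hit 0)*0 = 12
P(hit 13) = (12 - 0)/(13 - 0) = 12/13 = 0.9231

0.9231


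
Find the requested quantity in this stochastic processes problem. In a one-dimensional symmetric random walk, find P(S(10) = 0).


P(S(10) = 0) = C(10,5) / 4^5
= 252 / 1024
= 0.2461

0.2461


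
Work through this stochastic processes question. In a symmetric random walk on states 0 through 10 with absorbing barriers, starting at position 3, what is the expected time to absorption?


For symmetric RW on 0,...,N with absorbing barriers, E(i) = i*(N-i)
E(3) = 3 * 7 = 21

21


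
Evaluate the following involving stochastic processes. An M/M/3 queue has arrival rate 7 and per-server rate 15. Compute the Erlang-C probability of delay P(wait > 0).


a = lambda/mu = 0.4667
rho = a/c = 0.1556
Erlang-C formula applied:
C(c,a) = 0.0126

0.0126


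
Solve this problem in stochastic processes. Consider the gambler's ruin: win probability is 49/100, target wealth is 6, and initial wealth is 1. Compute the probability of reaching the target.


Gambler's ruin formula:
r = q/p = 0.5100/0.4900 = 1.0408
P(win) = (1 - r^i)/(1 - r^N)
= (1 - 1.0408^1)/(1 - 1.0408^6)
= 0.1505

0.1505


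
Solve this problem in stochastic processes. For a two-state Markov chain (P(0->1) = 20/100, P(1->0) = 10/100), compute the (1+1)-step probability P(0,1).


P^2 = P^1 * P^1
Computing via matrix multiplication of the transition matrix.
Entry (0,1) of P^2 = 0.3400

0.3400


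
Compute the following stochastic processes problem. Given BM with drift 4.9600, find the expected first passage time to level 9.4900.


Expected first passage time = a/mu
= 9.4900/4.9600
= 1.9133

1.9133


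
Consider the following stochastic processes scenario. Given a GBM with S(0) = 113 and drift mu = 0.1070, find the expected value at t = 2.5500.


E[S(t)] = S(0) * exp(mu * t)
= 113 * exp(0.1070 * 2.5500)
= 113 * 1.3137
= 148.4485

148.4485


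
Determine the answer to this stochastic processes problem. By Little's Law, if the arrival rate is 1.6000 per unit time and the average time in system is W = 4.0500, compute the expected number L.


Little's Law: L = lambda * W
= 1.6000 * 4.0500
= 6.4800

6.4800


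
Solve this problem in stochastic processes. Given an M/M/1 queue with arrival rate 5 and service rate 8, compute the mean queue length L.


rho = 5/8 = 0.6250
L = rho/(1-rho)
= 0.6250/0.3750
= 1.6667

1.6667


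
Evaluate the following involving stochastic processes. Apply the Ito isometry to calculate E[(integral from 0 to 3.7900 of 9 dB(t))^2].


By Ito isometry: E[(int f dB)^2] = int f^2 dt
= 9^2 * 3.7900
= 81 * 3.7900 = 306.9900

306.9900


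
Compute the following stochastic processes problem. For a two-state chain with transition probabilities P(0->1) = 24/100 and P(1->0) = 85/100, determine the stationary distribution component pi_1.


Stationary distribution: pi_0 = p10/(p01+p10), pi_1 = p01/(p01+p10)
p01 = 0.2400, p10 = 0.8500
pi_1 = 0.2202

0.2202


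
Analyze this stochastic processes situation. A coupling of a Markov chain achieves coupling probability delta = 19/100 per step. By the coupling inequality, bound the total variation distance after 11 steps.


TV distance bound <= (1-delta)^n
= (1 - 0.1900)^11
= 0.8100^11
= 0.0985

0.0985


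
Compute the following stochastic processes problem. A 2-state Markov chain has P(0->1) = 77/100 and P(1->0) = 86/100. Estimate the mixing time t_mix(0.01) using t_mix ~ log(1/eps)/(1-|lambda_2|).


lambda_2 = |1 - p01 - p10| = |1 - 0.7700 - 0.8600| = 0.6300
t_mix ~ log(1/eps)/(1 - |lambda_2|)
= log(100)/(1 - 0.6300) = 4.6052/0.3700
= 12.4464

12.4464


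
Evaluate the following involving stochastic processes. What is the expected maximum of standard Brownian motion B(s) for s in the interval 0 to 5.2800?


E(max B(s)) = sqrt(2t/pi)
= sqrt(2*5.2800/pi)
= sqrt(3.3614)
= 1.8334

1.8334


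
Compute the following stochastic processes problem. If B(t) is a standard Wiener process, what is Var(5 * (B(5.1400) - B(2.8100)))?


Var(alpha*(B(t)-B(s))) = alpha^2 * (t-s)
= 5^2 * (5.1400 - 2.8100)
= 25 * 2.3300
= 58.2500

58.2500


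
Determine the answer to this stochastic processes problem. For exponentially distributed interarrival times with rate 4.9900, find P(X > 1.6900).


P(X > t) = exp(-lambda * t)
= exp(-4.9900 * 1.6900)
= exp(-8.4331) = 2.1755e-04

2.1755e-04


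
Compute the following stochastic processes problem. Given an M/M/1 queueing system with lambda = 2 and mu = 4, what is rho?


rho = lambda/mu
= 2/4
= 0.5000

0.5000


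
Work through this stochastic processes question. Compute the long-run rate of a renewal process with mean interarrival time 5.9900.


Long-run renewal rate = 1/E(X)
= 1/5.9900
= 0.1669

0.1669


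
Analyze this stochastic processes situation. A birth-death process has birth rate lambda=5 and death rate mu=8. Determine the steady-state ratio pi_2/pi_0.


For birth-death process, pi_n/pi_0 = (lambda/mu)^n
= (5/8)^2
= 0.3906

0.3906


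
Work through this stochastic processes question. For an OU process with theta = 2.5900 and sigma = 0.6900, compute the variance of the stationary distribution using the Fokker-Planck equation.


Stationary variance = sigma^2 / (2*theta)
= 0.6900^2 / (2*2.5900)
= 0.4761 / 5.1800
= 0.0919

0.0919


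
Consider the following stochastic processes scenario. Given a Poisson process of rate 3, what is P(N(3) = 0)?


P(N(t)=k) = (lambda*t)^k * exp(-lambda*t) / k!
lambda*t = 9
= 9^0 * exp(-9) / 0!
= 1 * 1.2341e-04 / 1
= 1.2341e-04

1.2341e-04


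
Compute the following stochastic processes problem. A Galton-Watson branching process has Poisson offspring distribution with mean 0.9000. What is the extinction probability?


Since mu = 0.9000 <= 1, extinction probability = 1.

1.0000


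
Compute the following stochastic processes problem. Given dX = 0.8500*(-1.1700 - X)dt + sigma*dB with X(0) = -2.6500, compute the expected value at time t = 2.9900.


E[X(t)] = mu + (X(0) - mu)*exp(-theta*t)
= -1.1700 + (-2.6500 - -1.1700)*exp(-0.8500*2.9900)
= -1.1700 + -1.4800 * 0.0787
= -1.2865

-1.2865


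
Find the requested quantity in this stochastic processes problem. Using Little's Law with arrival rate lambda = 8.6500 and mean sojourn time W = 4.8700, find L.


Little's Law: L = lambda * W
= 8.6500 * 4.8700
= 42.1255

42.1255


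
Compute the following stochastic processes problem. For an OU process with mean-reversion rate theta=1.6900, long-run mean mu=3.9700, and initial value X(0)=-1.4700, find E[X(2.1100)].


E[X(t)] = mu + (X(0) - mu)*exp(-theta*t)
= 3.9700 + (-1.4700 - 3.9700)*exp(-1.6900*2.1100)
= 3.9700 + -5.4400 * 0.0283
= 3.8162

3.8162


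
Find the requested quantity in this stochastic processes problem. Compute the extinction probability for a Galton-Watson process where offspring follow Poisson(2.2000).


Since mu = 2.2000 > 1, extinction prob q < 1.
Solve s = exp(mu*(s-1)) iteratively.
q = 0.1563

0.1563


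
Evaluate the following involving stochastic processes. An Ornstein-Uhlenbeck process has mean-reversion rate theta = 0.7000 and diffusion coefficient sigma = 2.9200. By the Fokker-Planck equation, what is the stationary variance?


Stationary variance = sigma^2 / (2*theta)
= 2.9200^2 / (2*0.7000)
= 8.5264 / 1.4000
= 6.0903

6.0903


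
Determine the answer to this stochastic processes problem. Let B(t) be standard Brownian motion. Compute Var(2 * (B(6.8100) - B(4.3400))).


Var(alpha*(B(t)-B(s))) = alpha^2 * (t-s)
= 2^2 * (6.8100 - 4.3400)
= 4 * 2.4700
= 9.8800

9.8800


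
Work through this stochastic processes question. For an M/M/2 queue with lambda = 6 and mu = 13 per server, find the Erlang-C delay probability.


a = lambda/mu = 0.4615
rho = a/c = 0.2308
Erlang-C formula applied:
C(c,a) = 0.0865

0.0865


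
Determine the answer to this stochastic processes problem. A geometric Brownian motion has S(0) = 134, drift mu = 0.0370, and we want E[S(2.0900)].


E[S(t)] = S(0) * exp(mu * t)
= 134 * exp(0.0370 * 2.0900)
= 134 * 1.0804
= 144.7734

144.7734


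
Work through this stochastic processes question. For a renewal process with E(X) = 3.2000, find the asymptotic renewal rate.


Long-run renewal rate = 1/E(X)
= 1/3.2000
= 0.3125

0.3125


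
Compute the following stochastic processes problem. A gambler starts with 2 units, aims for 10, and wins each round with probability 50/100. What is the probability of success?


p = 1/2: P(win) = i/N = 2/10
= 0.2000

0.2000


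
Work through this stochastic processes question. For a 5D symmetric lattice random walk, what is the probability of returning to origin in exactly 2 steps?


P(return in 2 steps) = P(reverse first step) = 1/(2d)
= 1/10
= 0.1000

0.1000


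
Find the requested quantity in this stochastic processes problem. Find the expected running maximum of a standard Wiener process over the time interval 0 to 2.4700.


E(max B(s)) = sqrt(2t/pi)
= sqrt(2*2.4700/pi)
= sqrt(1.5725)
= 1.2540

1.2540


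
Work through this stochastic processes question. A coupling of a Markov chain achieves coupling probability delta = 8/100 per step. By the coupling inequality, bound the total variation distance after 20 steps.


TV distance bound <= (1-delta)^n
= (1 - 0.0800)^20
= 0.9200^20
= 0.1887

0.1887


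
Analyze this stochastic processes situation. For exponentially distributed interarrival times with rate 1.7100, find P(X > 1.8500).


P(X > t) = exp(-lambda * t)
= exp(-1.7100 * 1.8500)
= exp(-3.1635) = 0.0423

0.0423


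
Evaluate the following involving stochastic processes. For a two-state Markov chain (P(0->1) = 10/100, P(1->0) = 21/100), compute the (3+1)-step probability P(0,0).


P^4 = P^3 * P^1
Computing via matrix multiplication of the transition matrix.
Entry (0,0) of P^4 = 0.7505

0.7505


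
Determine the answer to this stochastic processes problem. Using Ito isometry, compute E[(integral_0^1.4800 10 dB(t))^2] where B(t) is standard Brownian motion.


By Ito isometry: E[(int f dB)^2] = int f^2 dt
= 10^2 * 1.4800
= 100 * 1.4800 = 148.0000

148.0000


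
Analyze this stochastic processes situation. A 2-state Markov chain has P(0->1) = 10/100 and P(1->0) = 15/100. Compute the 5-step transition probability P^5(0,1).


Computing P^5 by matrix multiplication.
P = [[0.9000, 0.1000], [0.1500, 0.8500]]
After raising P to the power 5:
P^5(0,1) = 0.3051

0.3051


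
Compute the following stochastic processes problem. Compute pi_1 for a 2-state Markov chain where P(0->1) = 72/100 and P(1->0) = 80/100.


Stationary distribution: pi_0 = p10/(p01+p10), pi_1 = p01/(p01+p10)
p01 = 0.7200, p10 = 0.8000
pi_1 = 0.4737

0.4737


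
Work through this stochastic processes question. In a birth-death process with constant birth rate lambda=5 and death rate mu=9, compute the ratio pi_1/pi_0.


For birth-death process, pi_n/pi_0 = (lambda/mu)^n
= (5/9)^1
= 0.5556

0.5556


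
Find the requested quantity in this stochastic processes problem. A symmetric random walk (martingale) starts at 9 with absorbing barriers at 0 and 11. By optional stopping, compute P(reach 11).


By optional stopping theorem: E(M at tau) = M(0) = 9
P(hit 11)*11 + P(hit 0)*0 = 9
P(hit 11) = (9 - 0)/(11 - 0) = 9/11 = 0.8182

0.8182


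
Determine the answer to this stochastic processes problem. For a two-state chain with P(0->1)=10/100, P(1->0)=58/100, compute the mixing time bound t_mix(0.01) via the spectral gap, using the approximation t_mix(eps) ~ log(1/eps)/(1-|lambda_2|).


lambda_2 = |1 - p01 - p10| = |1 - 0.1000 - 0.5800| = 0.3200
t_mix ~ log(1/eps)/(1 - |lambda_2|)
= log(100)/(1 - 0.3200) = 4.6052/0.6800
= 6.7723

6.7723


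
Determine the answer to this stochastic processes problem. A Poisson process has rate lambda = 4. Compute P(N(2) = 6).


P(N(t)=k) = (lambda*t)^k * exp(-lambda*t) / k!
lambda*t = 8
= 8^6 * exp(-8) / 6!
= 262144 * 3.3546e-04 / 720
= 0.1221

0.1221


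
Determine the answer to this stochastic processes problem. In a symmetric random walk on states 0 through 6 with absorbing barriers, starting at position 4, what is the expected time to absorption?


For symmetric RW on 0,...,N with absorbing barriers, E(i) = i*(N-i)
E(4) = 4 * 2 = 8

8


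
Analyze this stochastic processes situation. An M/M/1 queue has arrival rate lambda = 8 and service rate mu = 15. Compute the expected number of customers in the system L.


rho = 8/15 = 0.5333
L = rho/(1-rho)
= 0.5333/0.4667
= 1.1429

1.1429


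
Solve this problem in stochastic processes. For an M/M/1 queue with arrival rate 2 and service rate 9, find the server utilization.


rho = lambda/mu
= 2/9
= 0.2222

0.2222


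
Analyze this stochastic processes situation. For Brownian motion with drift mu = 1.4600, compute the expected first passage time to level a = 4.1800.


Expected first passage time = a/mu
= 4.1800/1.4600
= 2.8630

2.8630


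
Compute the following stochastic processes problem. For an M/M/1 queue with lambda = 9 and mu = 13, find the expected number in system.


rho = 9/13 = 0.6923
L = rho/(1-rho)
= 0.6923/0.3077
= 2.2500

2.2500


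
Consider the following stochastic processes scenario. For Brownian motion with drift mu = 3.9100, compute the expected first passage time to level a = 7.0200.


Expected first passage time = a/mu
= 7.0200/3.9100
= 1.7954

1.7954


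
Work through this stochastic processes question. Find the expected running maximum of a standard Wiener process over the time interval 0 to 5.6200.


E(max B(s)) = sqrt(2t/pi)
= sqrt(2*5.6200/pi)
= sqrt(3.5778)
= 1.8915

1.8915


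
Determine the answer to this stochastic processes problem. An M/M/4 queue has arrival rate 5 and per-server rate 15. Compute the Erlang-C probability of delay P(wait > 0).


a = lambda/mu = 0.3333
rho = a/c = 0.0833
Erlang-C formula applied:
C(c,a) = 4.0209e-04

4.0209e-04


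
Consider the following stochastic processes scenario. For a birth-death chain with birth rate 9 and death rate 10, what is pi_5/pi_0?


For birth-death process, pi_n/pi_0 = (lambda/mu)^n
= (9/10)^5
= 0.5905

0.5905


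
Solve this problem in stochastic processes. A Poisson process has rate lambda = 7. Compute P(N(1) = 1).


P(N(t)=k) = (lambda*t)^k * exp(-lambda*t) / k!
lambda*t = 7
= 7^1 * exp(-7) / 1!
= 7 * 9.1188e-04 / 1
= 0.0064

0.0064


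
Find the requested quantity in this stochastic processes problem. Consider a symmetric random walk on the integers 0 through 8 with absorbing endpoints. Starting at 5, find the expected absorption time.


For symmetric RW on 0,...,N with absorbing barriers, E(i) = i*(N-i)
E(5) = 5 * 3 = 15

15


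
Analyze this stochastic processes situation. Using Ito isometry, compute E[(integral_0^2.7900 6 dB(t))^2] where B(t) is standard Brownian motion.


By Ito isometry: E[(int f dB)^2] = int f^2 dt
= 6^2 * 2.7900
= 36 * 2.7900 = 100.4400

100.4400


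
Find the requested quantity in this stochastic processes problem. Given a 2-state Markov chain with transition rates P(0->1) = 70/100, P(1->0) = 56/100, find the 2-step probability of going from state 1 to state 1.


Computing P^2 by matrix multiplication.
P = [[0.3000, 0.7000], [0.5600, 0.4400]]
After raising P to the power 2:
P^2(1,1) = 0.5856

0.5856


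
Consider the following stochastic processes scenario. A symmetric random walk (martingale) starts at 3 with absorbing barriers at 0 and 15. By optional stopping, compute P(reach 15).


By optional stopping theorem: E(M at tau) = M(0) = 3
P(hit 15)*15 + P(hit 0)*0 = 3
P(hit 15) = (3 - 0)/(15 - 0) = 1/5 = 0.2000

0.2000


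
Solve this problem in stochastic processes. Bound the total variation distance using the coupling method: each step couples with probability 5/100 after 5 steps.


TV distance bound <= (1-delta)^n
= (1 - 0.0500)^5
= 0.9500^5
= 0.7738

0.7738


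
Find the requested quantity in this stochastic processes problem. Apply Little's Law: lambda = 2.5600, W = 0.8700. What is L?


Little's Law: L = lambda * W
= 2.5600 * 0.8700
= 2.2272

2.2272


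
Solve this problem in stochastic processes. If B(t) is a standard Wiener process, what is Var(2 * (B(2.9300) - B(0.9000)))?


Var(alpha*(B(t)-B(s))) = alpha^2 * (t-s)
= 2^2 * (2.9300 - 0.9000)
= 4 * 2.0300
= 8.1200

8.1200


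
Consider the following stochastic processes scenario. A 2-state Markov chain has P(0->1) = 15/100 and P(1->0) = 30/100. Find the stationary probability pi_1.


Stationary distribution: pi_0 = p10/(p01+p10), pi_1 = p01/(p01+p10)
p01 = 0.1500, p10 = 0.3000
pi_1 = 0.3333

0.3333


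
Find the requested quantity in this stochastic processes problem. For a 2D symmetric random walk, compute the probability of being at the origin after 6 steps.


P = C(6,3)^2 / 4^6
= 20^2 / 4096
= 400 / 4096
= 0.0977

0.0977


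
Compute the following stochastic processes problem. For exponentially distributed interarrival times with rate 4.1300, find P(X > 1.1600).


P(X > t) = exp(-lambda * t)
= exp(-4.1300 * 1.1600)
= exp(-4.7908) = 0.0083

0.0083


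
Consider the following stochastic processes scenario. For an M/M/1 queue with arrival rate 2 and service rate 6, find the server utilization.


rho = lambda/mu
= 2/6
= 0.3333

0.3333


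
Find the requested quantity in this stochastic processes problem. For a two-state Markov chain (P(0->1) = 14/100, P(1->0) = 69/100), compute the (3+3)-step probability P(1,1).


P^6 = P^3 * P^3
Computing via matrix multiplication of the transition matrix.
Entry (1,1) of P^6 = 0.1687

0.1687


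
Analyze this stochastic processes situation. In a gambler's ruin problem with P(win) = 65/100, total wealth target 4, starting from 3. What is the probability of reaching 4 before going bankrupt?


Gambler's ruin formula:
r = q/p = 0.3500/0.6500 = 0.5385
P(win) = (1 - r^i)/(1 - r^N)
= (1 - 0.5385^3)/(1 - 0.5385^4)
= 0.9213

0.9213


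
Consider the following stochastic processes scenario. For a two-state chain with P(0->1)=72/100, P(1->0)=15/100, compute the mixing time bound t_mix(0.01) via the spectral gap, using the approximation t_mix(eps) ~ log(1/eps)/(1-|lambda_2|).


lambda_2 = |1 - p01 - p10| = |1 - 0.7200 - 0.1500| = 0.1300
t_mix ~ log(1/eps)/(1 - |lambda_2|)
= log(100)/(1 - 0.1300) = 4.6052/0.8700
= 5.2933

5.2933


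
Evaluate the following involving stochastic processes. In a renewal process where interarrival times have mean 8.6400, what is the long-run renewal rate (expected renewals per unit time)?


Long-run renewal rate = 1/E(X)
= 1/8.6400
= 0.1157

0.1157


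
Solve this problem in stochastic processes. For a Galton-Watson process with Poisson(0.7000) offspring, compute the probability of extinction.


Since mu = 0.7000 <= 1, extinction probability = 1.

1.0000


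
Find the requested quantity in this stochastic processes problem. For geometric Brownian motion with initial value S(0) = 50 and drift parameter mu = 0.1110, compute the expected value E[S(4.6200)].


E[S(t)] = S(0) * exp(mu * t)
= 50 * exp(0.1110 * 4.6200)
= 50 * 1.6700
= 83.4997

83.4997


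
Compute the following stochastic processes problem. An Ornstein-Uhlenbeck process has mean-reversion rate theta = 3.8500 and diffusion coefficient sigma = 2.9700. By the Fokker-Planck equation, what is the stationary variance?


Stationary variance = sigma^2 / (2*theta)
= 2.9700^2 / (2*3.8500)
= 8.8209 / 7.7000
= 1.1456

1.1456


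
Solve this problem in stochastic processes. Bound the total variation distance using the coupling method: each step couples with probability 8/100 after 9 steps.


TV distance bound <= (1-delta)^n
= (1 - 0.0800)^9
= 0.9200^9
= 0.4722

0.4722


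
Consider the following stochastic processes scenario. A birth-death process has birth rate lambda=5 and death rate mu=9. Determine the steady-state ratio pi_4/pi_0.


For birth-death process, pi_n/pi_0 = (lambda/mu)^n
= (5/9)^4
= 0.0953

0.0953


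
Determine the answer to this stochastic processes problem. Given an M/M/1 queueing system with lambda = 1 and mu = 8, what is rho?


rho = lambda/mu
= 1/8
= 0.1250

0.1250


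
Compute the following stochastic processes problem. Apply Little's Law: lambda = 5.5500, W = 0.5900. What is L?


Little's Law: L = lambda * W
= 5.5500 * 0.5900
= 3.2745

3.2745


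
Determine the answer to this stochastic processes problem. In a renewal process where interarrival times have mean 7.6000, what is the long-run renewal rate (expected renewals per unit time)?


Long-run renewal rate = 1/E(X)
= 1/7.6000
= 0.1316

0.1316


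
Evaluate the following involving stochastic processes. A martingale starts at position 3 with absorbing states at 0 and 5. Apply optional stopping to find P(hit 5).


By optional stopping theorem: E(M at tau) = M(0) = 3
P(hit 5)*5 + P(hit 0)*0 = 3
P(hit 5) = (3 - 0)/(5 - 0) = 3/5 = 0.6000

0.6000


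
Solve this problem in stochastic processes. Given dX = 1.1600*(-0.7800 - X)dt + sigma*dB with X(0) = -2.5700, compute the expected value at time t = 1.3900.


E[X(t)] = mu + (X(0) - mu)*exp(-theta*t)
= -0.7800 + (-2.5700 - -0.7800)*exp(-1.1600*1.3900)
= -0.7800 + -1.7900 * 0.1994
= -1.1369

-1.1369


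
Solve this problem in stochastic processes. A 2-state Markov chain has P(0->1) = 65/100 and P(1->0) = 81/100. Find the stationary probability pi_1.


Stationary distribution: pi_0 = p10/(p01+p10), pi_1 = p01/(p01+p10)
p01 = 0.6500, p10 = 0.8100
pi_1 = 0.4452

0.4452


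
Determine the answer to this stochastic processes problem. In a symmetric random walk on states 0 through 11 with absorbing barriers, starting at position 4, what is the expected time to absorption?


For symmetric RW on 0,...,N with absorbing barriers, E(i) = i*(N-i)
E(4) = 4 * 7 = 28

28


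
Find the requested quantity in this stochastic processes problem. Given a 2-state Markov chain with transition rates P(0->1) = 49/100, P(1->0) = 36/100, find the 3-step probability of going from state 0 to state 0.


Computing P^3 by matrix multiplication.
P = [[0.5100, 0.4900], [0.3600, 0.6400]]
After raising P to the power 3:
P^3(0,0) = 0.4255

0.4255


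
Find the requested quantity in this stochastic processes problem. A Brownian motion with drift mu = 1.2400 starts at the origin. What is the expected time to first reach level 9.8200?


Expected first passage time = a/mu
= 9.8200/1.2400
= 7.9194

7.9194


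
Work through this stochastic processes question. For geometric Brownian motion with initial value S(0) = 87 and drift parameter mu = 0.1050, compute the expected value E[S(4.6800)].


E[S(t)] = S(0) * exp(mu * t)
= 87 * exp(0.1050 * 4.6800)
= 87 * 1.6346
= 142.2105

142.2105


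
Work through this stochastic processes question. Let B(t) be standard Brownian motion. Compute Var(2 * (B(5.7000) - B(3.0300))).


Var(alpha*(B(t)-B(s))) = alpha^2 * (t-s)
= 2^2 * (5.7000 - 3.0300)
= 4 * 2.6700
= 10.6800

10.6800


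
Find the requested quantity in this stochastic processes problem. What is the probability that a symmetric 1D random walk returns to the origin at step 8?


P(S(8) = 0) = C(8,4) / 4^4
= 70 / 256
= 0.2734

0.2734


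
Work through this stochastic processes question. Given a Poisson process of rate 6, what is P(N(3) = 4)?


P(N(t)=k) = (lambda*t)^k * exp(-lambda*t) / k!
lambda*t = 18
= 18^4 * exp(-18) / 4!
= 104976 * 1.5230e-08 / 24
= 6.6616e-05

6.6616e-05


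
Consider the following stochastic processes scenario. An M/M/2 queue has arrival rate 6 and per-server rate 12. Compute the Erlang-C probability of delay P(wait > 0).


a = lambda/mu = 0.5000
rho = a/c = 0.2500
Erlang-C formula applied:
C(c,a) = 0.1000

0.1000


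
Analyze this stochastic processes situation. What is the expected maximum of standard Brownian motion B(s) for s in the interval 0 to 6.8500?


E(max B(s)) = sqrt(2t/pi)
= sqrt(2*6.8500/pi)
= sqrt(4.3608)
= 2.0883

2.0883


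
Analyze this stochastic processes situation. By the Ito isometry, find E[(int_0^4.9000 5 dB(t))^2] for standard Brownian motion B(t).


By Ito isometry: E[(int f dB)^2] = int f^2 dt
= 5^2 * 4.9000
= 25 * 4.9000 = 122.5000

122.5000


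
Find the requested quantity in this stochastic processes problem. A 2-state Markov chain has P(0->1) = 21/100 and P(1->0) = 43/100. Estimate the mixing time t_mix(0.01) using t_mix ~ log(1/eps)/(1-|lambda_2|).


lambda_2 = |1 - p01 - p10| = |1 - 0.2100 - 0.4300| = 0.3600
t_mix ~ log(1/eps)/(1 - |lambda_2|)
= log(100)/(1 - 0.3600) = 4.6052/0.6400
= 7.1956

7.1956


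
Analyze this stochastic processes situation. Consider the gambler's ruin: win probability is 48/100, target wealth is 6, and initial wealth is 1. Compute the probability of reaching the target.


Gambler's ruin formula:
r = q/p = 0.5200/0.4800 = 1.0833
P(win) = (1 - r^i)/(1 - r^N)
= (1 - 1.0833^1)/(1 - 1.0833^6)
= 0.1352

0.1352


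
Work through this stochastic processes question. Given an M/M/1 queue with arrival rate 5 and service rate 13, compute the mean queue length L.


rho = 5/13 = 0.3846
L = rho/(1-rho)
= 0.3846/0.6154
= 0.6250

0.6250


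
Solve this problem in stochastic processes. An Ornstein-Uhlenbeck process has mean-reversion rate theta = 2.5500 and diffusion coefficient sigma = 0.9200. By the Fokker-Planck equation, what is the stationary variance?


Stationary variance = sigma^2 / (2*theta)
= 0.9200^2 / (2*2.5500)
= 0.8464 / 5.1000
= 0.1660

0.1660


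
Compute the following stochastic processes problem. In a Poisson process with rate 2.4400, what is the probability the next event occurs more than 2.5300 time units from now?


P(X > t) = exp(-lambda * t)
= exp(-2.4400 * 2.5300)
= exp(-6.1732) = 0.0021

0.0021


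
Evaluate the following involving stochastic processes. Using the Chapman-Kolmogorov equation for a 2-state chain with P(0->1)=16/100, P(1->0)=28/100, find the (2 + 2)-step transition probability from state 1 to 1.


P^4 = P^2 * P^2
Computing via matrix multiplication of the transition matrix.
Entry (1,1) of P^4 = 0.4262

0.4262


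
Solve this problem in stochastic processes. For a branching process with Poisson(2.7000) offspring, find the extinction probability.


Since mu = 2.7000 > 1, extinction prob q < 1.
Solve s = exp(mu*(s-1)) iteratively.
q = 0.0844

0.0844


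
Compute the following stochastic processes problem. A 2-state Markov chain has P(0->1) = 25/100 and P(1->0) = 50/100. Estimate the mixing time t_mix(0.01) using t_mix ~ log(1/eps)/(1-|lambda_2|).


lambda_2 = |1 - p01 - p10| = |1 - 0.2500 - 0.5000| = 0.2500
t_mix ~ log(1/eps)/(1 - |lambda_2|)
= log(100)/(1 - 0.2500) = 4.6052/0.7500
= 6.1402

6.1402


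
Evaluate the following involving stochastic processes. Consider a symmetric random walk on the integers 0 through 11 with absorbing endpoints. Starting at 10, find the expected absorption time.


For symmetric RW on 0,...,N with absorbing barriers, E(i) = i*(N-i)
E(10) = 10 * 1 = 10

10


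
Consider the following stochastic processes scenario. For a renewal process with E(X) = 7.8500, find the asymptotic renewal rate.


Long-run renewal rate = 1/E(X)
= 1/7.8500
= 0.1274

0.1274


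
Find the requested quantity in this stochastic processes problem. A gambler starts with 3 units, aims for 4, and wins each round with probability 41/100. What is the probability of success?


Gambler's ruin formula:
r = q/p = 0.5900/0.4100 = 1.4390
P(win) = (1 - r^i)/(1 - r^N)
= (1 - 1.4390^3)/(1 - 1.4390^4)
= 0.6021

0.6021


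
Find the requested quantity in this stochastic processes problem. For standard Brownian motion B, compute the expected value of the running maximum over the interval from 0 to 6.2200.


E(max B(s)) = sqrt(2t/pi)
= sqrt(2*6.2200/pi)
= sqrt(3.9598)
= 1.9899

1.9899


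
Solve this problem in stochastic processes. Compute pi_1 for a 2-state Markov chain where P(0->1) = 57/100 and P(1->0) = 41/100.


Stationary distribution: pi_0 = p10/(p01+p10), pi_1 = p01/(p01+p10)
p01 = 0.5700, p10 = 0.4100
pi_1 = 0.5816

0.5816


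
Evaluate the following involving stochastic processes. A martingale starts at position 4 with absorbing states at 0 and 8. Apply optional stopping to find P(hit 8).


By optional stopping theorem: E(M at tau) = M(0) = 4
P(hit 8)*8 + P(hit 0)*0 = 4
P(hit 8) = (4 - 0)/(8 - 0) = 1/2 = 0.5000

0.5000


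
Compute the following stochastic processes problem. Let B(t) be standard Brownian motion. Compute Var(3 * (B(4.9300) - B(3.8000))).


Var(alpha*(B(t)-B(s))) = alpha^2 * (t-s)
= 3^2 * (4.9300 - 3.8000)
= 9 * 1.1300
= 10.1700

10.1700


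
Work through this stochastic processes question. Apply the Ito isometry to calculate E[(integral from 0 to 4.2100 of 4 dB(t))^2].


By Ito isometry: E[(int f dB)^2] = int f^2 dt
= 4^2 * 4.2100
= 16 * 4.2100 = 67.3600

67.3600


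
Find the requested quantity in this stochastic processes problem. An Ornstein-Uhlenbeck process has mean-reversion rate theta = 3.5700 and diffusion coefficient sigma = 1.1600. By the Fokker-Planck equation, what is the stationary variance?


Stationary variance = sigma^2 / (2*theta)
= 1.1600^2 / (2*3.5700)
= 1.3456 / 7.1400
= 0.1885

0.1885


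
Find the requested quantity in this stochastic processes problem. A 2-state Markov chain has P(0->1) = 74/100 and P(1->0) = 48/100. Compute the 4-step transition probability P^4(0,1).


Computing P^4 by matrix multiplication.
P = [[0.2600, 0.7400], [0.4800, 0.5200]]
After raising P to the power 4:
P^4(0,1) = 0.6051

0.6051
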